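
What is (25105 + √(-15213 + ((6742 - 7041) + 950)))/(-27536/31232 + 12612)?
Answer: 49004960/24616903 + 5856*I*√1618/24616903 ≈ 1.9907 + 0.0095688*I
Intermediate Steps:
(25105 + √(-15213 + ((6742 - 7041) + 950)))/(-27536/31232 + 12612) = (25105 + √(-15213 + (-299 + 950)))/(-27536*1/31232 + 12612) = (25105 + √(-15213 + 651))/(-1721/1952 + 12612) = (25105 + √(-14562))/(24616903/1952) = (25105 + 3*I*√1618)*(1952/24616903) = 49004960/24616903 + 5856*I*√1618/24616903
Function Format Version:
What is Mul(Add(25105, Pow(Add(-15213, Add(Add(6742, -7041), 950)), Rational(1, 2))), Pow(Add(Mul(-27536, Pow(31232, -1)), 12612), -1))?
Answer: Add(Rational(49004960, 24616903), Mul(Rational(5856, 24616903), I, Pow(1618, Rational(1, 2)))) ≈ Add(1.9907, Mul(0.0095688, I))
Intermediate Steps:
Mul(Add(25105, Pow(Add(-15213, Add(Add(6742, -7041), 950)), Rational(1, 2))), Pow(Add(Mul(-27536, Pow(31232, -1)), 12612), -1)) = Mul(Add(25105, Pow(Add(-15213, Add(-299, 950)), Rational(1, 2))), Pow(Add(Mul(-27536, Rational(1, 31232)), 12612), -1)) = Mul(Add(25105, Pow(Add(-15213, 651), Rational(1, 2))), Pow(Add(Rational(-1721, 1952), 12612), -1)) = Mul(Add(25105, Pow(-14562, Rational(1, 2))), Pow(Rational(24616903, 1952), -1)) = Mul(Add(25105, Mul(3, I, Pow(1618, Rational(1, 2)))), Rational(1952, 24616903)) = Add(Rational(49004960, 24616903), Mul(Rational(5856, 24616903), I, Pow(1618, Rational(1, 2))))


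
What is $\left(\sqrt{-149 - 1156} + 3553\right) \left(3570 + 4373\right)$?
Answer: $28221479 + 23829 i \sqrt{145} \approx 2.8221 \cdot 10^{7} + 2.8694 \cdot 10^{5} i$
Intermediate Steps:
$\left(\sqrt{-149 - 1156} + 3553\right) \left(3570 + 4373\right) = \left(\sqrt{-1305} + 3553\right) 7943 = \left(3 i \sqrt{145} + 3553\right) 7943 = \left(3553 + 3 i \sqrt{145}\right) 7943 = 28221479 + 23829 i \sqrt{145}$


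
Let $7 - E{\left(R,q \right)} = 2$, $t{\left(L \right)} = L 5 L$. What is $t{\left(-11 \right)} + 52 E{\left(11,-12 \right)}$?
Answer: $865$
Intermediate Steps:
$t{\left(L \right)} = 5 L^{2}$ ($t{\left(L \right)} = 5 L L = 5 L^{2}$)
$E{\left(R,q \right)} = 5$ ($E{\left(R,q \right)} = 7 - 2 = 5$)
$t{\left(-11 \right)} + 52 E{\left(11,-12 \right)} = 5 \left(-11\right)^{2} + 52 \cdot 5 = 5 \cdot 121 + 260 = 605 + 260 = 865$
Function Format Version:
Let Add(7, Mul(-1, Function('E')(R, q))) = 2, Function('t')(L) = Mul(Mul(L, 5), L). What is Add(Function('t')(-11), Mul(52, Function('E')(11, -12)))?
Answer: 865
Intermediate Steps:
Function('t')(L) = Mul(5, Pow(L, 2)) (Function('t')(L) = Mul(Mul(5, L), L) = Mul(5, Pow(L, 2)))
Function('E')(R, q) = 5 (Function('E')(R, q) = Add(7, Mul(-1, 2)) = Add(7, -2) = 5)
Add(Function('t')(-11), Mul(52, Function('E')(11, -12))) = Add(Mul(5, Pow(-11, 2)), Mul(52, 5)) = Add(Mul(5, 121), 260) = Add(605, 260) = 865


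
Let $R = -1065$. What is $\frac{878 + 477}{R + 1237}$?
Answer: $\frac{1355}{172} \approx 7.8779$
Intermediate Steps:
$\frac{878 + 477}{R + 1237} = \frac{878 + 477}{-1065 + 1237} = \frac{1355}{172}$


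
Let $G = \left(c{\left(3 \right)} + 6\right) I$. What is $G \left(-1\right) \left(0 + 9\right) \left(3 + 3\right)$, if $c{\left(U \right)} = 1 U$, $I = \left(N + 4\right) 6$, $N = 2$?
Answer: $-17496$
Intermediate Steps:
$I = 36$ ($I = \left(2 + 4\right) 6 = 6 \cdot 6 = 36$)
$c{\left(U \right)} = U$
$G = 324$ ($G = \left(3 + 6\right) 36 = 9 \cdot 36 = 324$)
$G \left(-1\right) \left(0 + 9\right) \left(3 + 3\right) = 324 \left(-1\right) \left(0 + 9\right) \left(3 + 3\right) = - 324 \cdot 9 \cdot 6 = \left(-324\right) 54 = -17496$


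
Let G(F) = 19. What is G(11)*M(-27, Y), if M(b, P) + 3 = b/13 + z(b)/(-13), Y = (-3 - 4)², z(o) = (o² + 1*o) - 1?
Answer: -1121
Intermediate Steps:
z(o) = -1 + o + o² (z(o) = (o² + o) - 1 = (o + o²) - 1 = -1 + o + o²)
Y = 49 (Y = (-7)² = 49)
M(b, P) = -38/13 - b²/13 (M(b, P) = -3 + (b/13 + (-1 + b + b²)/(-13)) = -3 + (b*(1/13) + (-1 + b + b²)*(-1/13)) = -3 + (b/13 + (1/13 - b/13 - b²/13)) = -3 + (1/13 - b²/13) = -38/13 - b²/13)
G(11)*M(-27, Y) = 19*(-38/13 - 1/13*(-27)²) = 19*(-38/13 - 1/13*729) = 19*(-38/13 - 729/13) = 19*(-59) = -1121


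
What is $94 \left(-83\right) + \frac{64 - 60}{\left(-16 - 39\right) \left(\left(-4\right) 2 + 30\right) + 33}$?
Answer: $- \frac{9182958}{1177} \approx -7802.0$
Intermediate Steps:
$94 \left(-83\right) + \frac{64 - 60}{\left(-16 - 39\right) \left(\left(-4\right) 2 + 30\right) + 33} = -7802 + \frac{4}{- 55 \left(-8 + 30\right) + 33} = -7802 + \frac{4}{\left(-55\right) 22 + 33} = -7802 + \frac{4}{-1210 + 33} = -7802 + \frac{4}{-1177} = -7802 + 4 \left(- \frac{1}{1177}\right) = -7802 - \frac{4}{1177} = - \frac{9182958}{1177}$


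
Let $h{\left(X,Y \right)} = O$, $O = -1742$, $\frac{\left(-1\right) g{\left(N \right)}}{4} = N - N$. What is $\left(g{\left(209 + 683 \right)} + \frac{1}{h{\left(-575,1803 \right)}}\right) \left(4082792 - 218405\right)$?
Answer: $- \frac{3864387}{1742} \approx -2218.4$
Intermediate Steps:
$g{\left(N \right)} = 0$ ($g{\left(N \right)} = - 4 \left(N - N\right) = \left(-4\right) 0 = 0$)
$h{\left(X,Y \right)} = -1742$
$\left(g{\left(209 + 683 \right)} + \frac{1}{h{\left(-575,1803 \right)}}\right) \left(4082792 - 218405\right) = \left(0 + \frac{1}{-1742}\right) \left(4082792 - 218405\right) = \left(0 - \frac{1}{1742}\right) 3864387 = \left(- \frac{1}{1742}\right) 3864387 = - \frac{3864387}{1742}$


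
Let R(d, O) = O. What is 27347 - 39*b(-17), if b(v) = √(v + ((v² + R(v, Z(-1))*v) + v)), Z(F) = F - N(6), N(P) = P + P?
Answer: 27347 - 78*√119 ≈ 26496.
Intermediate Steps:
N(P) = 2*P
Z(F) = -12 + F (Z(F) = F - 2*6 = F - 1*12 = F - 12 = -12 + F)
b(v) = √(v² - 11*v) (b(v) = √(v + ((v² + (-12 - 1)*v) + v)) = √(v + ((v² - 13*v) + v)) = √(v + (v² - 12*v)) = √(v² - 11*v))
27347 - 39*b(-17) = 27347 - 39*√(-17*(-11 - 17)) = 27347 - 39*√(-17*(-28)) = 27347 - 39*√476 = 27347 - 39*2*√119 = 27347 - 78*√119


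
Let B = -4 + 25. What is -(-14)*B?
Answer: 294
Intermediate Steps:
B = 21
-(-14)*B = -(-14)*21 = -1*(-294) = 294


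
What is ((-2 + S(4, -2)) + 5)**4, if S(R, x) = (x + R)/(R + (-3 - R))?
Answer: 2401/81 ≈ 29.642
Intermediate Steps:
S(R, x) = -R/3 - x/3 (S(R, x) = (R + x)/(-3) = (R + x)*(-1/3) = -R/3 - x/3)
((-2 + S(4, -2)) + 5)**4 = ((-2 + (-1/3*4 - 1/3*(-2))) + 5)**4 = ((-2 + (-4/3 + 2/3)) + 5)**4 = ((-2 - 2/3) + 5)**4 = (-8/3 + 5)**4 = (7/3)**4 = 2401/81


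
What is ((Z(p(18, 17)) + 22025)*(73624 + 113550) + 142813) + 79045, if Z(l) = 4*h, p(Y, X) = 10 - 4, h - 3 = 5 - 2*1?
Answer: 4127221384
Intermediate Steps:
h = 6 (h = 3 + (5 - 2*1) = 3 + (5 - 2) = 3 + 3 = 6)
p(Y, X) = 6
Z(l) = 24 (Z(l) = 4*6 = 24)
((Z(p(18, 17)) + 22025)*(73624 + 113550) + 142813) + 79045 = ((24 + 22025)*(73624 + 113550) + 142813) + 79045 = (22049*187174 + 142813) + 79045 = (4126999526 + 142813) + 79045 = 4127142339 + 79045 = 4127221384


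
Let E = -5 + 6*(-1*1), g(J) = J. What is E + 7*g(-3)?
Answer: -32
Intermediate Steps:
E = -11 (E = -5 + 6*(-1) = -5 - 6 = -11)
E + 7*g(-3) = -11 + 7*(-3) = -11 - 21 = -32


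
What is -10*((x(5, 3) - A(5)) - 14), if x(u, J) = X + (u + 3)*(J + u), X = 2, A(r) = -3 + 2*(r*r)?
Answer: -50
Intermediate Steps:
A(r) = -3 + 2*r**2
x(u, J) = 2 + (3 + u)*(J + u) (x(u, J) = 2 + (u + 3)*(J + u) = 2 + (3 + u)*(J + u))
-10*((x(5, 3) - A(5)) - 14) = -10*(((2 + 5**2 + 3*3 + 3*5 + 3*5) - (-3 + 2*5**2)) - 14) = -10*(((2 + 25 + 9 + 15 + 15) - (-3 + 2*25)) - 14) = -10*((66 - (-3 + 50)) - 14) = -10*((66 - 1*47) - 14) = -10*((66 - 47) - 14) = -10*(19 - 14) = -10*5 = -50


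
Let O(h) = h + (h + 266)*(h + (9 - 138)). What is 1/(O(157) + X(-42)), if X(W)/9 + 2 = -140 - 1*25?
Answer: 1/10498 ≈ 9.5256e-5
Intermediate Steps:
X(W) = -1503 (X(W) = -18 + 9*(-140 - 1*25) = -18 + 9*(-140 - 25) = -18 + 9*(-165) = -18 - 1485 = -1503)
O(h) = h + (-129 + h)*(266 + h) (O(h) = h + (266 + h)*(h - 129) = h + (266 + h)*(-129 + h) = h + (-129 + h)*(266 + h))
1/(O(157) + X(-42)) = 1/((-34314 + 157**2 + 138*157) - 1503) = 1/((-34314 + 24649 + 21666) - 1503) = 1/(12001 - 1503) = 1/10498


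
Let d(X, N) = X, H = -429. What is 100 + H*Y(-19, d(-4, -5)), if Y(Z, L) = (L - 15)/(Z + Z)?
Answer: -229/2 ≈ -114.50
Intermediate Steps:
Y(Z, L) = (-15 + L)/(2*Z) (Y(Z, L) = (-15 + L)/((2*Z)) = (-15 + L)*(1/(2*Z)) = (-15 + L)/(2*Z))
100 + H*Y(-19, d(-4, -5)) = 100 - 429*(-15 - 4)/(2*(-19)) = 100 - 429*(-1)*(-19)/(2*19) = 100 - 429*½ = 100 - 429/2 = -229/2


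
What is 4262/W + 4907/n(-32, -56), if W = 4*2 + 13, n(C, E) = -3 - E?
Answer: 328933/1113 ≈ 295.54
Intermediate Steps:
W = 21 (W = 8 + 13 = 21)
4262/W + 4907/n(-32, -56) = 4262/21 + 4907/(-3 - 1*(-56)) = 4262*(1/21) + 4907/(-3 + 56) = 4262/21 + 4907/53 = 328933/1113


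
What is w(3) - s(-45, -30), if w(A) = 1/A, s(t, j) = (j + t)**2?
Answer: -16874/3 ≈ -5624.7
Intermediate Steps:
w(3) - s(-45, -30) = 1/3 - (-30 - 45)**2 = 1/3 - 1*(-75)**2 = 1/3 - 1*5625 = 1/3 - 5625 = -16874/3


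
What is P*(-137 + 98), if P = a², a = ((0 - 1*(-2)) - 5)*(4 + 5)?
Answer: -28431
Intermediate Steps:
a = -27 (a = ((0 + 2) - 5)*9 = (2 - 5)*9 = -3*9 = -27)
P = 729 (P = (-27)² = 729)
P*(-137 + 98) = 729*(-137 + 98) = 729*(-39) = -28431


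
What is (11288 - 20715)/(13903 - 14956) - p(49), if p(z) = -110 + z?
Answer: 73660/1053 ≈ 69.953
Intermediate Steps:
(11288 - 20715)/(13903 - 14956) - p(49) = (11288 - 20715)/(13903 - 14956) - (-110 + 49) = -9427/(-1053) - 1*(-61) = -9427*(-1/1053) + 61 = 9427/1053 + 61 = 73660/1053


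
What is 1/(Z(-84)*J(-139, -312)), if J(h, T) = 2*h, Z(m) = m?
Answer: 1/23352 ≈ 4.2823e-5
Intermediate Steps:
1/(Z(-84)*J(-139, -312)) = 1/((-84)*((2*(-139)))) = -1/84/(-278) = -1/84*(-1/278) = 1/23352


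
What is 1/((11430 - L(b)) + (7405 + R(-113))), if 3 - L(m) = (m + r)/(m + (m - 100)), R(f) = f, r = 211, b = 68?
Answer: 4/74907 ≈ 5.3400e-5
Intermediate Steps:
L(m) = 3 - (211 + m)/(-100 + 2*m) (L(m) = 3 - (m + 211)/(m + (m - 100)) = 3 - (211 + m)/(m + (-100 + m)) = 3 - (211 + m)/(-100 + 2*m))
1/((11430 - L(b)) + (7405 + R(-113))) = 1/((11430 - (-511 + 5*68)/(2*(-50 + 68))) + (7405 - 113)) = 1/((11430 - (-511 + 340)/(2*18)) + 7292) = 1/((11430 - (-171)/(2*18)) + 7292) = 1/((11430 - 1*(-19/4)) + 7292) = 1/((11430 + 19/4) + 7292) = 1/(45739/4 + 7292) = 1/(74907/4) = 4/74907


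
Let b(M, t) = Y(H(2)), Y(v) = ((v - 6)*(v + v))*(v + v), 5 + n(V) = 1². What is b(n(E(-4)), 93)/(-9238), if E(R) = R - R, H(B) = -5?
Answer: 550/4619 ≈ 0.11907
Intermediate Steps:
E(R) = 0
n(V) = -4 (n(V) = -5 + 1² = -5 + 1 = -4)
Y(v) = 4*v²*(-6 + v) (Y(v) = ((-6 + v)*(2*v))*(2*v) = (2*v*(-6 + v))*(2*v) = 4*v²*(-6 + v))
b(M, t) = -1100 (b(M, t) = 4*(-5)²*(-6 - 5) = 4*25*(-11) = -1100)
b(n(E(-4)), 93)/(-9238) = -1100/(-9238) = -1100*(-1/9238) = 550/4619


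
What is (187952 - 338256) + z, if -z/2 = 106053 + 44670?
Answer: -451750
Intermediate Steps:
z = -301446 (z = -2*(106053 + 44670) = -2*150723 = -301446)
(187952 - 338256) + z = (187952 - 338256) - 301446 = -150304 - 301446 = -451750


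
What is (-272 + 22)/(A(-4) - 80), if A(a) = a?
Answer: 125/42 ≈ 2.9762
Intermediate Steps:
(-272 + 22)/(A(-4) - 80) = (-272 + 22)/(-4 - 80) = -250/(-84) = -250*(-1/84) = 125/42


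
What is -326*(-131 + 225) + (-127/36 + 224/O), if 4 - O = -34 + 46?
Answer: -1104319/36 ≈ -30676.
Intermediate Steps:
O = -8 (O = 4 - (-34 + 46) = 4 - 1*12 = 4 - 12 = -8)
-326*(-131 + 225) + (-127/36 + 224/O) = -326*(-131 + 225) + (-127/36 + 224/(-8)) = -326*94 + (-127*1/36 + 224*(-⅛)) = -30644 + (-127/36 - 28) = -30644 - 1135/36 = -1104319/36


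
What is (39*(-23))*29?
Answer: -26013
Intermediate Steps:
(39*(-23))*29 = -897*29 = -26013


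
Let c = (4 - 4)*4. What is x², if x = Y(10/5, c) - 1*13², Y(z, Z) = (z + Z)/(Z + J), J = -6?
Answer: 258064/9 ≈ 28674.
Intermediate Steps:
c = 0 (c = 0*4 = 0)
Y(z, Z) = (Z + z)/(-6 + Z) (Y(z, Z) = (z + Z)/(Z - 6) = (Z + z)/(-6 + Z))
x = -508/3 (x = (0 + 10/5)/(-6 + 0) - 1*13² = (0 + 10*(⅕))/(-6) - 1*169 = -(0 + 2)/6 - 169 = -⅙*2 - 169 = -⅓ - 169 = -508/3 ≈ -169.33)
x² = (-508/3)² = 258064/9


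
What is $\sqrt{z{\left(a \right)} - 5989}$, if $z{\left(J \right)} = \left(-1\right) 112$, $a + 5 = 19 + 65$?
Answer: $i \sqrt{6101} \approx 78.109 i$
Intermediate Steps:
$a = 79$ ($a = -5 + \left(19 + 65\right) = -5 + 84 = 79$)
$z{\left(J \right)} = -112$
$\sqrt{z{\left(a \right)} - 5989} = \sqrt{-112 - 5989} = \sqrt{-6101} = i \sqrt{6101}$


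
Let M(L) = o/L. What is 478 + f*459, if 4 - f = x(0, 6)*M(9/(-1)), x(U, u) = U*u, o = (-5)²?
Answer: 2314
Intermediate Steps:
o = 25
M(L) = 25/L
f = 4 (f = 4 - 0*6*25/((9/(-1))) = 4 - 0*25/((9*(-1))) = 4 - 0*25/(-9) = 4 - 0*25*(-⅑) = 4 - 0*(-25)/9 = 4 - 1*0 = 4 + 0 = 4)
478 + f*459 = 478 + 4*459 = 478 + 1836 = 2314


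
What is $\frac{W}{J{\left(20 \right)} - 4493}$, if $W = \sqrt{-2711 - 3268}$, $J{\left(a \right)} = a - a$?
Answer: $- \frac{i \sqrt{5979}}{4493} \approx - 0.01721 i$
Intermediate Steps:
$J{\left(a \right)} = 0$
$W = i \sqrt{5979}$ ($W = \sqrt{-5979} = i \sqrt{5979} \approx 77.324 i$)
$\frac{W}{J{\left(20 \right)} - 4493} = \frac{i \sqrt{5979}}{0 - 4493} = \frac{i \sqrt{5979}}{-4493} = i \sqrt{5979} \left(- \frac{1}{4493}\right) = - \frac{i \sqrt{5979}}{4493}$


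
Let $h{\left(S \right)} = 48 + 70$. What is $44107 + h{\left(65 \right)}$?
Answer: $44225$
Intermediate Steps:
$h{\left(S \right)} = 118$
$44107 + h{\left(65 \right)} = 44107 + 118 = 44225$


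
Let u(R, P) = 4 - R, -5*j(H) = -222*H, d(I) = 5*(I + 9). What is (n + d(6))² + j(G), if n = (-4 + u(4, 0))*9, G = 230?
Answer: 11733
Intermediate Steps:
d(I) = 45 + 5*I (d(I) = 5*(9 + I) = 45 + 5*I)
j(H) = 222*H/5 (j(H) = -(-222)*H/5 = 222*H/5)
n = -36 (n = (-4 + (4 - 1*4))*9 = (-4 + (4 - 4))*9 = (-4 + 0)*9 = -4*9 = -36)
(n + d(6))² + j(G) = (-36 + (45 + 5*6))² + (222/5)*230 = (-36 + (45 + 30))² + 10212 = (-36 + 75)² + 10212 = 39² + 10212 = 1521 + 10212 = 11733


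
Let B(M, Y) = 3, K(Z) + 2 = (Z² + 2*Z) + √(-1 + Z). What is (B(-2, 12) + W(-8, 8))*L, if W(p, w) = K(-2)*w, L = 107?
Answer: -1391 + 856*I*√3 ≈ -1391.0 + 1482.6*I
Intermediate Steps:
K(Z) = -2 + Z² + √(-1 + Z) + 2*Z (K(Z) = -2 + ((Z² + 2*Z) + √(-1 + Z)) = -2 + (Z² + √(-1 + Z) + 2*Z) = -2 + Z² + √(-1 + Z) + 2*Z)
W(p, w) = w*(-2 + I*√3) (W(p, w) = (-2 + (-2)² + √(-1 - 2) + 2*(-2))*w = (-2 + 4 + √(-3) - 4)*w = (-2 + 4 + I*√3 - 4)*w = (-2 + I*√3)*w = w*(-2 + I*√3))
(B(-2, 12) + W(-8, 8))*L = (3 + 8*(-2 + I*√3))*107 = (3 + (-16 + 8*I*√3))*107 = (-13 + 8*I*√3)*107 = -1391 + 856*I*√3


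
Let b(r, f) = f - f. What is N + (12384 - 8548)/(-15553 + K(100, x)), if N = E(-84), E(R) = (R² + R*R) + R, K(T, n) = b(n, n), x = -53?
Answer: 218173648/15553 ≈ 14028.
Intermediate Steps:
b(r, f) = 0
K(T, n) = 0
E(R) = R + 2*R² (E(R) = (R² + R²) + R = 2*R² + R = R + 2*R²)
N = 14028 (N = -84*(1 + 2*(-84)) = -84*(1 - 168) = -84*(-167) = 14028)
N + (12384 - 8548)/(-15553 + K(100, x)) = 14028 + (12384 - 8548)/(-15553 + 0) = 14028 + 3836/(-15553) = 14028 + 3836*(-1/15553) = 14028 - 3836/15553 = 218173648/15553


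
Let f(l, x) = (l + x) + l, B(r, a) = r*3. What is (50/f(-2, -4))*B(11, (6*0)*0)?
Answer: -825/4 ≈ -206.25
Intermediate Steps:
B(r, a) = 3*r
f(l, x) = x + 2*l
(50/f(-2, -4))*B(11, (6*0)*0) = (50/(-4 + 2*(-2)))*(3*11) = (50/(-4 - 4))*33 = (50/(-8))*33 = -⅛*50*33 = -25/4*33 = -825/4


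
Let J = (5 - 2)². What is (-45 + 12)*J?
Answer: -297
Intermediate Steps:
J = 9 (J = 3² = 9)
(-45 + 12)*J = (-45 + 12)*9 = -33*9 = -297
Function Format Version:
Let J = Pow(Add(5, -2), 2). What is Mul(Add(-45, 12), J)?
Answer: -297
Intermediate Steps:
J = 9 (J = Pow(3, 2) = 9)
Mul(Add(-45, 12), J) = Mul(Add(-45, 12), 9) = Mul(-33, 9) = -297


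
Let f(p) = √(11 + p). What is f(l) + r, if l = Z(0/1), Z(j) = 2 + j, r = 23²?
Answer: 529 + √13 ≈ 532.61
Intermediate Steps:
r = 529
l = 2 (l = 2 + 0/1 = 2 + 0*1 = 2 + 0 = 2)
f(l) + r = √(11 + 2) + 529 = √13 + 529 = 529 + √13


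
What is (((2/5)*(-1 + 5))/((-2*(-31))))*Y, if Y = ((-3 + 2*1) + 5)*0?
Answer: 0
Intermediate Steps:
Y = 0 (Y = ((-3 + 2) + 5)*0 = (-1 + 5)*0 = 4*0 = 0)
(((2/5)*(-1 + 5))/((-2*(-31))))*Y = (((2/5)*(-1 + 5))/((-2*(-31))))*0 = (((2*(⅕))*4)/62)*0 = (((⅖)*4)*(1/62))*0 = ((8/5)*(1/62))*0 = (4/155)*0 = 0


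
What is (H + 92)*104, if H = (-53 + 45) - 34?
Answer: 5200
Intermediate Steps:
H = -42 (H = -8 - 34 = -42)
(H + 92)*104 = (-42 + 92)*104 = 50*104 = 5200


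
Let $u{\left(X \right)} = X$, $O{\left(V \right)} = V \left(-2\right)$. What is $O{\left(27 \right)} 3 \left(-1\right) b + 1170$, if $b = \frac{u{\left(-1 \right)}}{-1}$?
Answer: $1332$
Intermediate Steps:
$O{\left(V \right)} = - 2 V$
$b = 1$ ($b = - \frac{1}{-1} = \left(-1\right) \left(-1\right) = 1$)
$O{\left(27 \right)} 3 \left(-1\right) b + 1170 = \left(-2\right) 27 \cdot 3 \left(-1\right) 1 + 1170 = - 54 \left(\left(-3\right) 1\right) + 1170 = \left(-54\right) \left(-3\right) + 1170 = 162 + 1170 = 1332$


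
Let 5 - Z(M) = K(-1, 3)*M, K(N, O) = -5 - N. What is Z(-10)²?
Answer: 1225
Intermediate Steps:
Z(M) = 5 + 4*M (Z(M) = 5 - (-5 - 1*(-1))*M = 5 - (-5 + 1)*M = 5 - (-4)*M = 5 + 4*M)
Z(-10)² = (5 + 4*(-10))² = (5 - 40)² = (-35)² = 1225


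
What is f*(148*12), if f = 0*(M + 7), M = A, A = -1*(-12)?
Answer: 0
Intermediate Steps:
A = 12
M = 12
f = 0 (f = 0*(12 + 7) = 0*19 = 0)
f*(148*12) = 0*(148*12) = 0*1776 = 0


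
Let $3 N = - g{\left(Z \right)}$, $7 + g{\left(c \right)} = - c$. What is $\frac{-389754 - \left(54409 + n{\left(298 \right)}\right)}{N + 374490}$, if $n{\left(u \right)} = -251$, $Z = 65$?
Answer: $- \frac{31708}{26751} \approx -1.1853$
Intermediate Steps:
$g{\left(c \right)} = -7 - c$
$N = 24$ ($N = \frac{\left(-1\right) \left(-7 - 65\right)}{3} = \frac{\left(-1\right) \left(-72\right)}{3} = \frac{1}{3} \cdot 72 = 24$)
$\frac{-389754 - \left(54409 + n{\left(298 \right)}\right)}{N + 374490} = \frac{-389754 - 54158}{24 + 374490} = \frac{-389754 + \left(-54409 + 251\right)}{374514} = \left(-389754 - 54158\right) \frac{1}{374514} = \left(-443912\right) \frac{1}{374514} = - \frac{31708}{26751}$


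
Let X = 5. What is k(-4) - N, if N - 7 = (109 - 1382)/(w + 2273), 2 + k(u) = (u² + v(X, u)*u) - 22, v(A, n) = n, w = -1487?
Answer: 2059/786 ≈ 2.6196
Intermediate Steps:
k(u) = -24 + 2*u² (k(u) = -2 + ((u² + u*u) - 22) = -2 + ((u² + u²) - 22) = -2 + (2*u² - 22) = -2 + (-22 + 2*u²) = -24 + 2*u²)
N = 4229/786 (N = 7 + (109 - 1382)/(-1487 + 2273) = 7 - 1273/786 = 4229/786 ≈ 5.3804)
k(-4) - N = (-24 + 2*(-4)²) - 1*4229/786 = (-24 + 2*16) - 4229/786 = (-24 + 32) - 4229/786 = 8 - 4229/786 = 2059/786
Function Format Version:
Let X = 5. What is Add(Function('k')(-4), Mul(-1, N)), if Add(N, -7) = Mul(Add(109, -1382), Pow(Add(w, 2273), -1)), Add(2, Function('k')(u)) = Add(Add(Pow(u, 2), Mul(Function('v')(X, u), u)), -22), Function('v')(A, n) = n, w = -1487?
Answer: Rational(2059, 786) ≈ 2.6196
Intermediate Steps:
Function('k')(u) = Add(-24, Mul(2, Pow(u, 2))) (Function('k')(u) = Add(-2, Add(Add(Pow(u, 2), Mul(u, u)), -22)) = Add(-2, Add(Add(Pow(u, 2), Pow(u, 2)), -22)) = Add(-2, Add(Mul(2, Pow(u, 2)), -22)) = Add(-2, Add(-22, Mul(2, Pow(u, 2)))) = Add(-24, Mul(2, Pow(u, 2))))
N = Rational(4229, 786) (N = Add(7, Mul(Add(109, -1382), Pow(Add(-1487, 2273), -1))) = Add(7, Mul(-1273, Pow(786, -1))) = Add(7, Mul(-1273, Rational(1, 786))) = Add(7, Rational(-1273, 786)) = Rational(4229, 786) ≈ 5.3804)
Add(Function('k')(-4), Mul(-1, N)) = Add(Add(-24, Mul(2, Pow(-4, 2))), Mul(-1, Rational(4229, 786))) = Add(Add(-24, Mul(2, 16)), Rational(-4229, 786)) = Add(Add(-24, 32), Rational(-4229, 786)) = Add(8, Rational(-4229, 786)) = Rational(2059, 786)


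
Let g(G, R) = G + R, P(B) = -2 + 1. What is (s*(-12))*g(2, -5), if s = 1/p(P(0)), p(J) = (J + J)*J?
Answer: 18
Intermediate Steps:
P(B) = -1
p(J) = 2*J² (p(J) = (2*J)*J = 2*J²)
s = ½ (s = 1/(2*(-1)²) = 1/(2*1) = 1/2 = ½ ≈ 0.50000)
(s*(-12))*g(2, -5) = ((½)*(-12))*(2 - 5) = -6*(-3) = 18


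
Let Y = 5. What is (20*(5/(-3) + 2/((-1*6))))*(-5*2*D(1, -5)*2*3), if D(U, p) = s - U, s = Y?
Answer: 9600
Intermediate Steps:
s = 5
D(U, p) = 5 - U
(20*(5/(-3) + 2/((-1*6))))*(-5*2*D(1, -5)*2*3) = (20*(5/(-3) + 2/((-1*6))))*(-5*2*(5 - 1*1)*2*3) = (20*(5*(-⅓) + 2/(-6)))*(-5*2*(5 - 1)*2*3) = (20*(-5/3 + 2*(-⅙)))*(-5*2*4*2*3) = (20*(-5/3 - ⅓))*(-40*2*3) = (20*(-2))*(-5*16*3) = -(-3200)*3 = -40*(-240) = 9600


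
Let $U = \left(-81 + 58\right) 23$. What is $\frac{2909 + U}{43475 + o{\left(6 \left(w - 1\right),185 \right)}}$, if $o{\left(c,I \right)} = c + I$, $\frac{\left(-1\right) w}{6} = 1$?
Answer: $\frac{1190}{21809} \approx 0.054565$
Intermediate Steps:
$w = -6$ ($w = \left(-6\right) 1 = -6$)
$U = -529$ ($U = \left(-23\right) 23 = -529$)
$o{\left(c,I \right)} = I + c$
$\frac{2909 + U}{43475 + o{\left(6 \left(w - 1\right),185 \right)}} = \frac{2909 - 529}{43475 + \left(185 + 6 \left(-6 - 1\right)\right)} = \frac{2380}{43475 + \left(185 + 6 \left(-7\right)\right)} = \frac{2380}{43475 + \left(185 - 42\right)} = \frac{2380}{43475 + 143} = \frac{2380}{43618} = 2380 \cdot \frac{1}{43618} = \frac{1190}{21809}$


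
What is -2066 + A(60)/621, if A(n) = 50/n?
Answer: -7697911/3726 ≈ -2066.0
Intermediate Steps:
-2066 + A(60)/621 = -2066 + (50/60)/621 = -2066 + (50*(1/60))*(1/621) = -2066 + (⅚)*(1/621) = -2066 + 5/3726 = -7697911/3726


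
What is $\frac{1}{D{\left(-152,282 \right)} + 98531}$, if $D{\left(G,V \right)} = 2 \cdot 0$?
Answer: $\frac{1}{98531} \approx 1.0149 \cdot 10^{-5}$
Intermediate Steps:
$D{\left(G,V \right)} = 0$
$\frac{1}{D{\left(-152,282 \right)} + 98531} = \frac{1}{0 + 98531} = \frac{1}{98531}$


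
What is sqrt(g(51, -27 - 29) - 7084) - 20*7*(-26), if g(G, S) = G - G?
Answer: 3640 + 2*I*sqrt(1771) ≈ 3640.0 + 84.167*I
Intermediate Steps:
g(G, S) = 0
sqrt(g(51, -27 - 29) - 7084) - 20*7*(-26) = sqrt(0 - 7084) - 20*7*(-26) = sqrt(-7084) - 140*(-26) = 2*I*sqrt(1771) + 3640 = 3640 + 2*I*sqrt(1771)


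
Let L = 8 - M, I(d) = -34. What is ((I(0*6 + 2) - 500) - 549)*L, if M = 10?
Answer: 2166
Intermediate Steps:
L = -2 (L = 8 - 1*10 = 8 - 10 = -2)
((I(0*6 + 2) - 500) - 549)*L = ((-34 - 500) - 549)*(-2) = (-534 - 549)*(-2) = -1083*(-2) = 2166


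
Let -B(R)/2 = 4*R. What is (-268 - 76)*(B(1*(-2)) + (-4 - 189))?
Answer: 60888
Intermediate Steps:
B(R) = -8*R
(-268 - 76)*(B(1*(-2)) + (-4 - 189)) = (-268 - 76)*(-8*(-2) + (-4 - 189)) = -344*(-8*(-2) - 193) = -344*(16 - 193) = -344*(-177) = 60888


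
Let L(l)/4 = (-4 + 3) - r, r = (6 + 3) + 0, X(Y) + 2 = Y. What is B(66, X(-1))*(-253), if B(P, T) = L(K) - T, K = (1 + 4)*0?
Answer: 9361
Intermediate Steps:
X(Y) = -2 + Y
r = 9 (r = 9 + 0 = 9)
K = 0 (K = 5*0 = 0)
L(l) = -40 (L(l) = 4*((-4 + 3) - 1*9) = 4*(-1 - 9) = 4*(-10) = -40)
B(P, T) = -40 - T
B(66, X(-1))*(-253) = (-40 - (-2 - 1))*(-253) = (-40 - 1*(-3))*(-253) = (-40 + 3)*(-253) = -37*(-253) = 9361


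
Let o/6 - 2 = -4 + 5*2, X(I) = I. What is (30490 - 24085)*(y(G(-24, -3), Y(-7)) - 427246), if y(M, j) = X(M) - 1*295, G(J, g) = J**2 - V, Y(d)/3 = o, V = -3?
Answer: -2734691610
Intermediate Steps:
o = 48 (o = 12 + 6*(-4 + 5*2) = 12 + 6*(-4 + 10) = 12 + 6*6 = 12 + 36 = 48)
Y(d) = 144 (Y(d) = 3*48 = 144)
G(J, g) = 3 + J**2 (G(J, g) = J**2 - 1*(-3) = J**2 + 3 = 3 + J**2)
y(M, j) = -295 + M (y(M, j) = M - 1*295 = M - 295 = -295 + M)
(30490 - 24085)*(y(G(-24, -3), Y(-7)) - 427246) = (30490 - 24085)*((-295 + (3 + (-24)**2)) - 427246) = 6405*((-295 + (3 + 576)) - 427246) = 6405*((-295 + 579) - 427246) = 6405*(284 - 427246) = 6405*(-426962) = -2734691610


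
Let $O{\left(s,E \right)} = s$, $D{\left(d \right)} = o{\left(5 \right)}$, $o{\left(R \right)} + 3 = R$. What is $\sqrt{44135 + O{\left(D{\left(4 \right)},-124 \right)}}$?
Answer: $\sqrt{44137} \approx 210.09$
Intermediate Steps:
$o{\left(R \right)} = -3 + R$
$D{\left(d \right)} = 2$ ($D{\left(d \right)} = -3 + 5 = 2$)
$\sqrt{44135 + O{\left(D{\left(4 \right)},-124 \right)}} = \sqrt{44135 + 2} = \sqrt{44137}$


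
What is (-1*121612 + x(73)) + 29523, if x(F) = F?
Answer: -92016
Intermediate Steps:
(-1*121612 + x(73)) + 29523 = (-1*121612 + 73) + 29523 = (-121612 + 73) + 29523 = -121539 + 29523 = -92016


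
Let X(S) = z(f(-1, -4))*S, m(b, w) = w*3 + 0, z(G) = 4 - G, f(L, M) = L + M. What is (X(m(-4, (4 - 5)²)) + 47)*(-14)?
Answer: -1036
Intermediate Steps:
m(b, w) = 3*w (m(b, w) = 3*w + 0 = 3*w)
X(S) = 9*S (X(S) = (4 - (-1 - 4))*S = (4 - 1*(-5))*S = (4 + 5)*S = 9*S)
(X(m(-4, (4 - 5)²)) + 47)*(-14) = (9*(3*(4 - 5)²) + 47)*(-14) = (9*(3*(-1)²) + 47)*(-14) = (9*(3*1) + 47)*(-14) = (9*3 + 47)*(-14) = (27 + 47)*(-14) = 74*(-14) = -1036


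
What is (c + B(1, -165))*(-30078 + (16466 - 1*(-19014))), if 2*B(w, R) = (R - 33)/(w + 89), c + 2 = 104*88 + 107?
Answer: 250001859/5 ≈ 5.0000e+7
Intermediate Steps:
c = 9257 (c = -2 + (104*88 + 107) = -2 + (9152 + 107) = -2 + 9259 = 9257)
B(w, R) = (-33 + R)/(2*(89 + w)) (B(w, R) = ((R - 33)/(w + 89))/2 = ((-33 + R)/(89 + w))/2 = (-33 + R)/(2*(89 + w)))
(c + B(1, -165))*(-30078 + (16466 - 1*(-19014))) = (9257 + (-33 - 165)/(2*(89 + 1)))*(-30078 + (16466 - 1*(-19014))) = (9257 + (½)*(-198)/90)*(-30078 + (16466 + 19014)) = (9257 + (½)*(1/90)*(-198))*(-30078 + 35480) = (9257 - 11/10)*5402 = (92559/10)*5402 = 250001859/5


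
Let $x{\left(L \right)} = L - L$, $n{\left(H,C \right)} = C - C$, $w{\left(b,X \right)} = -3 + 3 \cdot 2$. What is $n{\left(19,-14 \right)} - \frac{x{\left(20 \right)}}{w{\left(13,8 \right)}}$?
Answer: $0$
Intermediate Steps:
$w{\left(b,X \right)} = 3$ ($w{\left(b,X \right)} = -3 + 6 = 3$)
$n{\left(H,C \right)} = 0$
$x{\left(L \right)} = 0$
$n{\left(19,-14 \right)} - \frac{x{\left(20 \right)}}{w{\left(13,8 \right)}} = 0 - \frac{0}{3} = 0 - 0 \cdot \frac{1}{3} = 0 - 0 = 0 + 0 = 0$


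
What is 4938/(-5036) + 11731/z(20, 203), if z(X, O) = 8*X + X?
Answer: 14547119/226620 ≈ 64.192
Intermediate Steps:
z(X, O) = 9*X
4938/(-5036) + 11731/z(20, 203) = 4938/(-5036) + 11731/((9*20)) = 4938*(-1/5036) + 11731/180 = -2469/2518 + 11731*(1/180) = -2469/2518 + 11731/180 = 14547119/226620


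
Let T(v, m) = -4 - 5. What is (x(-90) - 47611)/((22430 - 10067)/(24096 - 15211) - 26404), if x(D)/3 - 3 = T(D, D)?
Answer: 423183665/234587177 ≈ 1.8040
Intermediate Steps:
T(v, m) = -9
x(D) = -18 (x(D) = 9 + 3*(-9) = 9 - 27 = -18)
(x(-90) - 47611)/((22430 - 10067)/(24096 - 15211) - 26404) = (-18 - 47611)/((22430 - 10067)/(24096 - 15211) - 26404) = -47629/(12363/8885 - 26404) = -47629/(-234587177/8885) = -47629*(-8885/234587177) = 423183665/234587177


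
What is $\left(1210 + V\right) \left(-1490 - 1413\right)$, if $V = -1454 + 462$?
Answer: $-632854$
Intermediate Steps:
$V = -992$
$\left(1210 + V\right) \left(-1490 - 1413\right) = \left(1210 - 992\right) \left(-1490 - 1413\right) = 218 \left(-2903\right) = -632854$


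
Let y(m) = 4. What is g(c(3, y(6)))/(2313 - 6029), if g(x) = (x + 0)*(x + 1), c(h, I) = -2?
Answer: -1/1858 ≈ -0.00053821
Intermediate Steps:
g(x) = x*(1 + x)
g(c(3, y(6)))/(2313 - 6029) = (-2*(1 - 2))/(2313 - 6029) = -2*(-1)/(-3716) = 2*(-1/3716) = -1/1858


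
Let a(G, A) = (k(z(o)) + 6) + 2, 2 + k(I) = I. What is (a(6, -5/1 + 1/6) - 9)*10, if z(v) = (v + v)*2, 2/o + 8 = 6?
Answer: -70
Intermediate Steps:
o = -1 (o = 2/(-8 + 6) = 2/(-2) = 2*(-½) = -1)
z(v) = 4*v (z(v) = (2*v)*2 = 4*v)
k(I) = -2 + I
a(G, A) = 2 (a(G, A) = ((-2 + 4*(-1)) + 6) + 2 = ((-2 - 4) + 6) + 2 = (-6 + 6) + 2 = 0 + 2 = 2)
(a(6, -5/1 + 1/6) - 9)*10 = (2 - 9)*10 = -7*10 = -70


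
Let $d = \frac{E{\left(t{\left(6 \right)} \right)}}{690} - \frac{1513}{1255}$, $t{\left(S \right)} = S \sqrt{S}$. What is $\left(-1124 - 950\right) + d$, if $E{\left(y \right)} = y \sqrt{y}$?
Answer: $- \frac{2604383}{1255} + \frac{6 \sqrt[4]{6}}{115} \approx -2075.1$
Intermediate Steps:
$t{\left(S \right)} = S^{\frac{3}{2}}$
$E{\left(y \right)} = y^{\frac{3}{2}}$
$d = - \frac{1513}{1255} + \frac{6 \sqrt[4]{6}}{115}$ ($d = \frac{\left(6^{\frac{3}{2}}\right)^{\frac{3}{2}}}{690} - \frac{1513}{1255} = \left(6 \sqrt{6}\right)^{\frac{3}{2}} \cdot \frac{1}{690} - \frac{1513}{1255} = 36 \sqrt[4]{6} \cdot \frac{1}{690} - \frac{1513}{1255} = \frac{6 \sqrt[4]{6}}{115} - \frac{1513}{1255} = - \frac{1513}{1255} + \frac{6 \sqrt[4]{6}}{115} \approx -1.1239$)
$\left(-1124 - 950\right) + d = \left(-1124 - 950\right) - \left(\frac{1513}{1255} - \frac{6 \sqrt[4]{6}}{115}\right) = -2074 - \left(\frac{1513}{1255} - \frac{6 \sqrt[4]{6}}{115}\right) = - \frac{2604383}{1255} + \frac{6 \sqrt[4]{6}}{115}$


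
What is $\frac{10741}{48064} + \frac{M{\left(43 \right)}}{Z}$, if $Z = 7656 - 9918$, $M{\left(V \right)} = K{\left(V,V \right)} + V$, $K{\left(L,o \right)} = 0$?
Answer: $\frac{11114695}{54360384} \approx 0.20446$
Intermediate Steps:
$M{\left(V \right)} = V$ ($M{\left(V \right)} = 0 + V = V$)
$Z = -2262$ ($Z = 7656 - 9918 = -2262$)
$\frac{10741}{48064} + \frac{M{\left(43 \right)}}{Z} = \frac{10741}{48064} + \frac{43}{-2262} = 10741 \cdot \frac{1}{48064} + 43 \left(- \frac{1}{2262}\right) = \frac{10741}{48064} - \frac{43}{2262} = \frac{11114695}{54360384}$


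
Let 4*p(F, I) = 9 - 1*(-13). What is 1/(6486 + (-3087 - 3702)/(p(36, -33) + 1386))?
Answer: 2783/18036960 ≈ 0.00015429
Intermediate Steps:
p(F, I) = 11/2 (p(F, I) = (9 - 1*(-13))/4 = (9 + 13)/4 = (1/4)*22 = 11/2)
1/(6486 + (-3087 - 3702)/(p(36, -33) + 1386)) = 1/(6486 + (-3087 - 3702)/(11/2 + 1386)) = 1/(6486 - 6789/2783/2) = 1/(6486 - 6789*2/2783) = 1/(6486 - 13578/2783) = 1/(18036960/2783) = 2783/18036960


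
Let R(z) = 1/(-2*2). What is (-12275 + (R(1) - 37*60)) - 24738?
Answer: -156933/4 ≈ -39233.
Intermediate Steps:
R(z) = -¼ (R(z) = 1/(-4) = -¼)
(-12275 + (R(1) - 37*60)) - 24738 = (-12275 + (-¼ - 37*60)) - 24738 = (-12275 + (-¼ - 2220)) - 24738 = (-12275 - 8881/4) - 24738 = -57981/4 - 24738 = -156933/4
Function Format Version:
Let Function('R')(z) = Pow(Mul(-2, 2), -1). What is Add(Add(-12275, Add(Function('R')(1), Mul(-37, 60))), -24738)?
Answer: Rational(-156933, 4) ≈ -39233.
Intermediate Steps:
Function('R')(z) = Rational(-1, 4) (Function('R')(z) = Pow(-4, -1) = Rational(-1, 4))
Add(Add(-12275, Add(Function('R')(1), Mul(-37, 60))), -24738) = Add(Add(-12275, Add(Rational(-1, 4), Mul(-37, 60))), -24738) = Add(Add(-12275, Add(Rational(-1, 4), -2220)), -24738) = Add(Add(-12275, Rational(-8881, 4)), -24738) = Add(Rational(-57981, 4), -24738) = Rational(-156933, 4)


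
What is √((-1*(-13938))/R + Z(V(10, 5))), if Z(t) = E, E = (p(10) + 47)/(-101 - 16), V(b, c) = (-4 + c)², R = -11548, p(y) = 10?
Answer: I*√85907783442/225186 ≈ 1.3016*I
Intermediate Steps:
E = -19/39 (E = (10 + 47)/(-101 - 16) = 57/(-117) = 57*(-1/117) = -19/39 ≈ -0.48718)
Z(t) = -19/39
√((-1*(-13938))/R + Z(V(10, 5))) = √(-1*(-13938)/(-11548) - 19/39) = √(13938*(-1/11548) - 19/39) = √(-6969/5774 - 19/39) = √(-381497/225186) = I*√85907783442/225186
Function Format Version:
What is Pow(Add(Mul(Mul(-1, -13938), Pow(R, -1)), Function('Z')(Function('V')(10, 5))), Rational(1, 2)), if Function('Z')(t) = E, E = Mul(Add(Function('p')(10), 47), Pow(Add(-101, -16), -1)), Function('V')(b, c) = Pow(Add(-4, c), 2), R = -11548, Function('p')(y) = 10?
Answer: Mul(Rational(1, 225186), I, Pow(85907783442, Rational(1, 2))) ≈ Mul(1.3016, I)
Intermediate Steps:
E = Rational(-19, 39) (E = Mul(Add(10, 47), Pow(Add(-101, -16), -1)) = Mul(57, Pow(-117, -1)) = Mul(57, Rational(-1, 117)) = Rational(-19, 39) ≈ -0.48718)
Function('Z')(t) = Rational(-19, 39)
Pow(Add(Mul(Mul(-1, -13938), Pow(R, -1)), Function('Z')(Function('V')(10, 5))), Rational(1, 2)) = Pow(Add(Mul(Mul(-1, -13938), Pow(-11548, -1)), Rational(-19, 39)), Rational(1, 2)) = Pow(Add(Mul(13938, Rational(-1, 11548)), Rational(-19, 39)), Rational(1, 2)) = Pow(Add(Rational(-6969, 5774), Rational(-19, 39)), Rational(1, 2)) = Pow(Rational(-381497, 225186), Rational(1, 2)) = Mul(Rational(1, 225186), I, Pow(85907783442, Rational(1, 2)))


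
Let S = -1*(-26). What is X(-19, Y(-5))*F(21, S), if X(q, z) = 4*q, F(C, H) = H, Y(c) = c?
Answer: -1976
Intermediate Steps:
S = 26
X(-19, Y(-5))*F(21, S) = (4*(-19))*26 = -76*26 = -1976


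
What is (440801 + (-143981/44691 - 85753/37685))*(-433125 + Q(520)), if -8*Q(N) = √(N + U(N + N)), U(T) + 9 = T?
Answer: -21436197018881654625/112278689 - 742379117537027*√1551/13473442680 ≈ -1.9092e+11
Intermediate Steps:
U(T) = -9 + T
Q(N) = -√(-9 + 3*N)/8 (Q(N) = -√(N + (-9 + (N + N)))/8 = -√(N + (-9 + 2*N))/8 = -√(-9 + 3*N)/8)
(440801 + (-143981/44691 - 85753/37685))*(-433125 + Q(520)) = (440801 + (-143981/44691 - 85753/37685))*(-433125 - √(-9 + 3*520)/8) = (440801 + (-143981*1/44691 - 85753*1/37685))*(-433125 - √(-9 + 1560)/8) = (440801 + (-143981/44691 - 85753/37685))*(-433125 - √1551/8) = (440801 - 9258311308/1684180335)*(-433125 - √1551/8) = 742379117537027*(-433125 - √1551/8)/1684180335 = -21436197018881654625/112278689 - 742379117537027*√1551/13473442680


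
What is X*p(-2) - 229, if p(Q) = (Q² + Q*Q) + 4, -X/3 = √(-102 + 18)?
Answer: -229 - 72*I*√21 ≈ -229.0 - 329.95*I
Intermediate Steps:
X = -6*I*√21 (X = -3*√(-102 + 18) = -6*I*√21 ≈ -27.495*I)
p(Q) = 4 + 2*Q² (p(Q) = (Q² + Q²) + 4 = 2*Q² + 4 = 4 + 2*Q²)
X*p(-2) - 229 = (-6*I*√21)*(4 + 2*(-2)²) - 229 = (-6*I*√21)*(4 + 2*4) - 229 = (-6*I*√21)*(4 + 8) - 229 = -6*I*√21*12 - 229 = -72*I*√21 - 229 = -229 - 72*I*√21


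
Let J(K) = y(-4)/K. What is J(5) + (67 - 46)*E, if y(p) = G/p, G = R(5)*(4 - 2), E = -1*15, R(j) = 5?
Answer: -631/2 ≈ -315.50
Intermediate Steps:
E = -15
G = 10 (G = 5*(4 - 2) = 5*2 = 10)
y(p) = 10/p
J(K) = -5/(2*K) (J(K) = (10/(-4))/K = (10*(-¼))/K = -5/(2*K))
J(5) + (67 - 46)*E = -5/2/5 + (67 - 46)*(-15) = -5/2*⅕ + 21*(-15) = -½ - 315 = -631/2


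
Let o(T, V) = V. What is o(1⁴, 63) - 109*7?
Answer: -700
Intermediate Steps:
o(1⁴, 63) - 109*7 = 63 - 109*7 = 63 - 1*763 = 63 - 763 = -700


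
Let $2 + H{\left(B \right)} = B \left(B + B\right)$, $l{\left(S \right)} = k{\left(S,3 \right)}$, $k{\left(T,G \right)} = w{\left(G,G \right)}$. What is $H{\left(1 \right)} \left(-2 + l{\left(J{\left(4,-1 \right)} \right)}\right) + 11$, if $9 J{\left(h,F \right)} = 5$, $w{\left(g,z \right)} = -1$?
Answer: $11$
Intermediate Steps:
$k{\left(T,G \right)} = -1$
$J{\left(h,F \right)} = \frac{5}{9}$ ($J{\left(h,F \right)} = \frac{1}{9} \cdot 5 = \frac{5}{9}$)
$l{\left(S \right)} = -1$
$H{\left(B \right)} = -2 + 2 B^{2}$ ($H{\left(B \right)} = -2 + B \left(B + B\right) = -2 + B 2 B = -2 + 2 B^{2}$)
$H{\left(1 \right)} \left(-2 + l{\left(J{\left(4,-1 \right)} \right)}\right) + 11 = \left(-2 + 2 \cdot 1^{2}\right) \left(-2 - 1\right) + 11 = \left(-2 + 2 \cdot 1\right) \left(-3\right) + 11 = \left(-2 + 2\right) \left(-3\right) + 11 = 0 \left(-3\right) + 11 = 0 + 11 = 11$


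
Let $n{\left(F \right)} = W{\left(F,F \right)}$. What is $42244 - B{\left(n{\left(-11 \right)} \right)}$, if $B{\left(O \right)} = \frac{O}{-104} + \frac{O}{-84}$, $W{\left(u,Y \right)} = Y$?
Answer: $\frac{92260379}{2184} \approx 42244.0$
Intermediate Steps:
$n{\left(F \right)} = F$
$B{\left(O \right)} = - \frac{47 O}{2184}$ ($B{\left(O \right)} = O \left(- \frac{1}{104}\right) + O \left(- \frac{1}{84}\right) = - \frac{O}{104} - \frac{O}{84} = - \frac{47 O}{2184}$)
$42244 - B{\left(n{\left(-11 \right)} \right)} = 42244 - \left(- \frac{47}{2184}\right) \left(-11\right) = 42244 - \frac{517}{2184} = \frac{92260379}{2184}$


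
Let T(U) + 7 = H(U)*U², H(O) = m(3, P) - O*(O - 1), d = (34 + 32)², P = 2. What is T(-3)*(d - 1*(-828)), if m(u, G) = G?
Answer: -502848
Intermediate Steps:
d = 4356 (d = 66² = 4356)
H(O) = 2 - O*(-1 + O) (H(O) = 2 - O*(O - 1) = 2 - O*(-1 + O))
T(U) = -7 + U²*(2 + U - U²) (T(U) = -7 + (2 + U - U²)*U² = -7 + U²*(2 + U - U²))
T(-3)*(d - 1*(-828)) = (-7 + (-3)²*(2 - 3 - 1*(-3)²))*(4356 - 1*(-828)) = (-7 + 9*(2 - 3 - 1*9))*(4356 + 828) = (-7 + 9*(2 - 3 - 9))*5184 = (-7 + 9*(-10))*5184 = (-7 - 90)*5184 = -97*5184 = -502848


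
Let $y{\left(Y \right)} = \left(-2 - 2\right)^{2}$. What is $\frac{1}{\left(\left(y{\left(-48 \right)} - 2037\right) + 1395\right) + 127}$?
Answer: $- \frac{1}{499} \approx -0.002004$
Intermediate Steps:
$y{\left(Y \right)} = 16$ ($y{\left(Y \right)} = \left(-4\right)^{2} = 16$)
$\frac{1}{\left(\left(y{\left(-48 \right)} - 2037\right) + 1395\right) + 127} = \frac{1}{\left(\left(16 - 2037\right) + 1395\right) + 127} = \frac{1}{\left(-2021 + 1395\right) + 127} = \frac{1}{-626 + 127} = \frac{1}{-499} = - \frac{1}{499}$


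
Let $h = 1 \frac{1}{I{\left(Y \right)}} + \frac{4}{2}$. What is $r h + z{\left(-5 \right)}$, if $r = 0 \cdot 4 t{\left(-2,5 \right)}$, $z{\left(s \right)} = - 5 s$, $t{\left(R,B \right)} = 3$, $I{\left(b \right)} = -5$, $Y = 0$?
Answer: $25$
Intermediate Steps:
$h = \frac{9}{5}$ ($h = 1 \frac{1}{-5} + \frac{4}{2} = 1 \left(- \frac{1}{5}\right) + 4 \cdot \frac{1}{2} = - \frac{1}{5} + 2 = \frac{9}{5} \approx 1.8$)
$r = 0$ ($r = 0 \cdot 4 \cdot 3 = 0 \cdot 3 = 0$)
$r h + z{\left(-5 \right)} = 0 \cdot \frac{9}{5} - -25 = 0 + 25 = 25$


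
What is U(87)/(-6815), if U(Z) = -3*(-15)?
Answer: -9/1363 ≈ -0.0066031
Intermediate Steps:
U(Z) = 45
U(87)/(-6815) = 45/(-6815) = 45*(-1/6815) = -9/1363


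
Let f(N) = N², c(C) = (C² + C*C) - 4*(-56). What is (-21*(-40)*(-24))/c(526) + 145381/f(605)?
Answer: 9137546057/25327831925 ≈ 0.36077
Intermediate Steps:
c(C) = 224 + 2*C² (c(C) = (C² + C²) + 224 = 2*C² + 224 = 224 + 2*C²)
(-21*(-40)*(-24))/c(526) + 145381/f(605) = (-21*(-40)*(-24))/(224 + 2*526²) + 145381/(605²) = (840*(-24))/(224 + 2*276676) + 145381/366025 = -20160/(224 + 553352) + 145381*(1/366025) = -20160/553576 + 145381/366025 = -20160*1/553576 + 145381/366025 = -2520/69197 + 145381/366025 = 9137546057/25327831925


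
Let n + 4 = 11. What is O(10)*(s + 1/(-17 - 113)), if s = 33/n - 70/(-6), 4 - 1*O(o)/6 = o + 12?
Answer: -804582/455 ≈ -1768.3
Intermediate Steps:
n = 7 (n = -4 + 11 = 7)
O(o) = -48 - 6*o (O(o) = 24 - 6*(o + 12) = 24 - 6*(12 + o) = 24 + (-72 - 6*o) = -48 - 6*o)
s = 344/21 (s = 33/7 - 70/(-6) = 33*(1/7) - 70*(-1/6) = 33/7 + 35/3 = 344/21 ≈ 16.381)
O(10)*(s + 1/(-17 - 113)) = (-48 - 6*10)*(344/21 + 1/(-17 - 113)) = (-48 - 60)*(344/21 + 1/(-130)) = -108*(344/21 - 1/130) = -108*44699/2730 = -804582/455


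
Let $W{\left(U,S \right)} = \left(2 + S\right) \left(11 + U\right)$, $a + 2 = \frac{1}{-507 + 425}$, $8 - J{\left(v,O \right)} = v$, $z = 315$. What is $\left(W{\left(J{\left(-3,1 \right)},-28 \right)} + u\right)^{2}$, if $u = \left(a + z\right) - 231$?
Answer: $\frac{1614512761}{6724} \approx 2.4011 \cdot 10^{5}$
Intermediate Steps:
$J{\left(v,O \right)} = 8 - v$
$a = - \frac{165}{82}$ ($a = -2 + \frac{1}{-507 + 425} = -2 + \frac{1}{-82} = -2 - \frac{1}{82} = - \frac{165}{82} \approx -2.0122$)
$u = \frac{6723}{82}$ ($u = \left(- \frac{165}{82} + 315\right) - 231 = \frac{25665}{82} - 231 = \frac{6723}{82} \approx 81.988$)
$\left(W{\left(J{\left(-3,1 \right)},-28 \right)} + u\right)^{2} = \left(\left(22 + 2 \left(8 - -3\right) + 11 \left(-28\right) - 28 \left(8 - -3\right)\right) + \frac{6723}{82}\right)^{2} = \left(\left(22 + 2 \left(8 + 3\right) - 308 - 28 \left(8 + 3\right)\right) + \frac{6723}{82}\right)^{2} = \left(\left(22 + 2 \cdot 11 - 308 - 308\right) + \frac{6723}{82}\right)^{2} = \left(\left(22 + 22 - 308 - 308\right) + \frac{6723}{82}\right)^{2} = \left(-572 + \frac{6723}{82}\right)^{2} = \left(- \frac{40181}{82}\right)^{2} = \frac{1614512761}{6724}$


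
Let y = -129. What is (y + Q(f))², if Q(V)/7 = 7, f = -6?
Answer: 6400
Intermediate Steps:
Q(V) = 49 (Q(V) = 7*7 = 49)
(y + Q(f))² = (-129 + 49)² = (-80)² = 6400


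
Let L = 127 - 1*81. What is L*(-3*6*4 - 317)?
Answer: -17894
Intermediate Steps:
L = 46 (L = 127 - 81 = 46)
L*(-3*6*4 - 317) = 46*(-3*6*4 - 317) = 46*(-18*4 - 317) = 46*(-72 - 317) = 46*(-389) = -17894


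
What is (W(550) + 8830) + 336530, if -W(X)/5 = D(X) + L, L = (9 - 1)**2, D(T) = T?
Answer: 342290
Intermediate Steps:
L = 64 (L = 8**2 = 64)
W(X) = -320 - 5*X (W(X) = -5*(X + 64) = -5*(64 + X) = -320 - 5*X)
(W(550) + 8830) + 336530 = ((-320 - 5*550) + 8830) + 336530 = ((-320 - 2750) + 8830) + 336530 = (-3070 + 8830) + 336530 = 5760 + 336530 = 342290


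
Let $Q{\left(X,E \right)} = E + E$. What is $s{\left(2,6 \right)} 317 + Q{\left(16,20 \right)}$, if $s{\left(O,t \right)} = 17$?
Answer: $5429$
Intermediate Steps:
$Q{\left(X,E \right)} = 2 E$
$s{\left(2,6 \right)} 317 + Q{\left(16,20 \right)} = 17 \cdot 317 + 2 \cdot 20 = 5389 + 40 = 5429$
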